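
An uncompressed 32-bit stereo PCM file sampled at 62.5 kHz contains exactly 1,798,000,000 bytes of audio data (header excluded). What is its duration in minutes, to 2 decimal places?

59.93 minutes

Byte rate = 62,500 × 4 × 2 = 500,000 bytes/s.
Duration = 1,798,000,000 / 500,000 = 3,596 s.
3,596 s / 60 = 59.93 minutes.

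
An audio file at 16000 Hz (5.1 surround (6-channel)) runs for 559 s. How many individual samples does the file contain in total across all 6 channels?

53,664,000 samples

16,000 × 559 s × 6 ch = 53,664,000 samples.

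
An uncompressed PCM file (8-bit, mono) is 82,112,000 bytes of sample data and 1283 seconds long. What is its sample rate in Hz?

64,000 Hz

Bytes = sample_rate × seconds × bytes_per_sample × channels.
sample_rate = 82,112,000 / (1,283 × 1 × 1) = 82,112,000 / 1,283 = 64,000 Hz.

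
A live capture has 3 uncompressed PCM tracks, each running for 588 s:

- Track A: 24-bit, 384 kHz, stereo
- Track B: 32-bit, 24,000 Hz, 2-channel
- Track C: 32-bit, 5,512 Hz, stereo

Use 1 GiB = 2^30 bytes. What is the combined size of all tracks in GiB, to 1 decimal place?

1.4 GiB

Track A: 384,000 × 588 × 3 × 2 = 1,354,752,000 bytes.
Track B: 24,000 × 588 × 4 × 2 = 112,896,000 bytes.
Track C: 5,512 × 588 × 4 × 2 = 25,928,448 bytes.
Total = 1,493,576,448 bytes = 1.4 GiB.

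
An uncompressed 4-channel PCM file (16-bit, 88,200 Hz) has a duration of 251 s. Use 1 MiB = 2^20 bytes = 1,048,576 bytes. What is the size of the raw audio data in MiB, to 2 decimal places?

Bytes = 88,200 samples/s × 251 s × 2 bytes/sample × 4 ch = 177,105,600 bytes.
177,105,600 / 1,048,576 = 168.90 MiB.

168.90 MiB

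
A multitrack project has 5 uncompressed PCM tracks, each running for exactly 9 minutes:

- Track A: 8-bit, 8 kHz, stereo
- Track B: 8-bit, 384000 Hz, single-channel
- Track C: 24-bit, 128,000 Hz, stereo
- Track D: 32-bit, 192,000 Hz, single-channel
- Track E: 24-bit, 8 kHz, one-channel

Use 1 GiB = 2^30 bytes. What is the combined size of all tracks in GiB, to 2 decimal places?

exactly 9 minutes = 540 s.
Track A: 8,000 × 540 × 1 × 2 = 8,640,000 bytes.
Track B: 384,000 × 540 × 1 × 1 = 207,360,000 bytes.
Track C: 128,000 × 540 × 3 × 2 = 414,720,000 bytes.
Track D: 192,000 × 540 × 4 × 1 = 414,720,000 bytes.
Track E: 8,000 × 540 × 3 × 1 = 12,960,000 bytes.
Total = 1,058,400,000 bytes = 0.99 GiB.

0.99 GiB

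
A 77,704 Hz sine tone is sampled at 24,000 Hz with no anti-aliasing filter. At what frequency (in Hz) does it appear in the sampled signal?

5,704 Hz

Nyquist = 24,000/2 = 12,000 Hz; 77,704 Hz exceeds it.
Alias = |77,704 − 3×24,000| = |77,704 − 72,000| = 5,704 Hz.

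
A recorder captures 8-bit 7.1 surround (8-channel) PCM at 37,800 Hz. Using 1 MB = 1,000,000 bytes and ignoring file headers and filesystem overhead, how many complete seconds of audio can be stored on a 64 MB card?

Uncompressed byte rate = 37,800 × 1 × 8 = 302,400 bytes/s.
Capacity = 64 × 1,000,000 = 64,000,000 bytes.
64,000,000 / 302,400 ≈ 211.64 s → 211 seconds.

211 seconds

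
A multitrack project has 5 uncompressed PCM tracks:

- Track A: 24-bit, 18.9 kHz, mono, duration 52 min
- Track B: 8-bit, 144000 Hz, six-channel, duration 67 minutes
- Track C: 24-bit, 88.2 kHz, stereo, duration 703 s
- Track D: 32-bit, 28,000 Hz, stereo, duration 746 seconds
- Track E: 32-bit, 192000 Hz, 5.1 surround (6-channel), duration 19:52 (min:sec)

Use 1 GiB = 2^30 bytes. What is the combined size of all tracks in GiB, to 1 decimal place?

9.0 GiB

Track A: 52 min = 3,120 s; 18,900 × 3,120 × 3 × 1 = 176,904,000 bytes.
Track B: 67 minutes = 4,020 s; 144,000 × 4,020 × 1 × 6 = 3,473,280,000 bytes.
Track C: 88,200 × 703 × 3 × 2 = 372,027,600 bytes.
Track D: 28,000 × 746 × 4 × 2 = 167,104,000 bytes.
Track E: 19:52 (min:sec) = 1,192 s; 192,000 × 1,192 × 4 × 6 = 5,492,736,000 bytes.
Total = 9,682,051,600 bytes = 9.0 GiB.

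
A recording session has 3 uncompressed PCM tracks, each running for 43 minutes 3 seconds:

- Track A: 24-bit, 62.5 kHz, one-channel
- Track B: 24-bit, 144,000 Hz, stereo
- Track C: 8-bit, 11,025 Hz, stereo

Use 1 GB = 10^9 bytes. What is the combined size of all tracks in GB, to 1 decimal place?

2.8 GB

43 minutes 3 seconds = 2,583 s.
Track A: 62,500 × 2,583 × 3 × 1 = 484,312,500 bytes.
Track B: 144,000 × 2,583 × 3 × 2 = 2,231,712,000 bytes.
Track C: 11,025 × 2,583 × 1 × 2 = 56,955,150 bytes.
Total = 2,772,979,650 bytes = 2.8 GB.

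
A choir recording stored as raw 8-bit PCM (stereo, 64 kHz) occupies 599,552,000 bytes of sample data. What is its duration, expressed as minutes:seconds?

Byte rate = 64,000 × 1 × 2 = 128,000 bytes/s.
Duration = 599,552,000 / 128,000 = 4,684 s.
4,684 s = 78:04.

78:04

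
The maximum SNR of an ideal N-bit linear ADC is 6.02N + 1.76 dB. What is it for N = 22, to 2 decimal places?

6.02 × 22 + 1.76 = 134.20 dB.

134.20 dB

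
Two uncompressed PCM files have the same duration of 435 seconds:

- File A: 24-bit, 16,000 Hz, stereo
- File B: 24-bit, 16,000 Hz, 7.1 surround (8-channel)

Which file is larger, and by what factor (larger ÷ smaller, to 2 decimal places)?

File A: 16,000 × 3 × 2 = 96,000 bytes/s.
File B: 16,000 × 3 × 8 = 384,000 bytes/s.
File B is larger; ratio = 167,040,000 / 41,760,000 = 4.00.

File B, by a factor of 4.00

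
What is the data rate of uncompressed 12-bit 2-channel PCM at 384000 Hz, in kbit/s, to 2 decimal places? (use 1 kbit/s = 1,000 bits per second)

9216.00 kbit/s

Bit rate = 384,000 × 12 × 2 = 9,216,000 bits/s.
= 9216.00 kbit/s.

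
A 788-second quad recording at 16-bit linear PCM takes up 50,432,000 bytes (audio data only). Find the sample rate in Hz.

Bytes = sample_rate × seconds × bytes_per_sample × channels.
sample_rate = 50,432,000 / (788 × 2 × 4) = 50,432,000 / 6,304 = 8,000 Hz.

8,000 Hz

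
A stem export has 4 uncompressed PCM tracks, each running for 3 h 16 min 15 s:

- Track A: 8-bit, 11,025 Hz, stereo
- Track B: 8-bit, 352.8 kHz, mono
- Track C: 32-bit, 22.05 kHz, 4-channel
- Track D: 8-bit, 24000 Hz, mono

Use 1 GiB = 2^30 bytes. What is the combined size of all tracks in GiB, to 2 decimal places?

3 h 16 min 15 s = 11,775 s.
Track A: 11,025 × 11,775 × 1 × 2 = 259,638,750 bytes.
Track B: 352,800 × 11,775 × 1 × 1 = 4,154,220,000 bytes.
Track C: 22,050 × 11,775 × 4 × 4 = 4,154,220,000 bytes.
Track D: 24,000 × 11,775 × 1 × 1 = 282,600,000 bytes.
Total = 8,850,678,750 bytes = 8.24 GiB.

8.24 GiB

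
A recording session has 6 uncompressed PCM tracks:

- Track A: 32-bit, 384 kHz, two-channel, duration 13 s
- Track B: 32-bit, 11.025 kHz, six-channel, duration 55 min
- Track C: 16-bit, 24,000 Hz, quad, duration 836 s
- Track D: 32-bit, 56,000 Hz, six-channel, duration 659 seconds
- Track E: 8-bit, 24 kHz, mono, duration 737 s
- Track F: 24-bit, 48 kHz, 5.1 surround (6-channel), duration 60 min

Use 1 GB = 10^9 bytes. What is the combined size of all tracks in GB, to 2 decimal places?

Track A: 384,000 × 13 × 4 × 2 = 39,936,000 bytes.
Track B: 55 min = 3,300 s; 11,025 × 3,300 × 4 × 6 = 873,180,000 bytes.
Track C: 24,000 × 836 × 2 × 4 = 160,512,000 bytes.
Track D: 56,000 × 659 × 4 × 6 = 885,696,000 bytes.
Track E: 24,000 × 737 × 1 × 1 = 17,688,000 bytes.
Track F: 60 min = 3,600 s; 48,000 × 3,600 × 3 × 6 = 3,110,400,000 bytes.
Total = 5,087,412,000 bytes = 5.09 GB.

5.09 GB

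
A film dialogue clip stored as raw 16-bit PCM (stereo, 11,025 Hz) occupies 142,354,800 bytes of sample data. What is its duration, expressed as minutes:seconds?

53:48

Byte rate = 11,025 × 2 × 2 = 44,100 bytes/s.
Duration = 142,354,800 / 44,100 = 3,228 s.
3,228 s = 53:48.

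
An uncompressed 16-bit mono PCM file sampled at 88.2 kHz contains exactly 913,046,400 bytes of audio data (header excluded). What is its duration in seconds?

Byte rate = 88,200 × 2 × 1 = 176,400 bytes/s.
Duration = 913,046,400 / 176,400 = 5,176 s.

5,176 seconds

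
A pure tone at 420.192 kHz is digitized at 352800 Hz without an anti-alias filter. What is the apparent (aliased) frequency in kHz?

Nyquist = 352,800/2 = 176,400 Hz; 420,192 Hz exceeds it.
Alias = |420,192 − 1×352,800| = |420,192 − 352,800| = 67,392 Hz = 67.392 kHz.

67.392 kHz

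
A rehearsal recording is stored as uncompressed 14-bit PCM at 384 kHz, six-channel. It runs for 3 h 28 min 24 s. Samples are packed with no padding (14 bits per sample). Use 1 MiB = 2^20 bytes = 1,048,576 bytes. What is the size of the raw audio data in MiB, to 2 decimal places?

48080.57 MiB

Duration = 3 h 28 min 24 s = 12,504 s.
Bits = 384,000 × 12,504 × 14 × 6 = 403,329,024,000 bits = 50,416,128,000 bytes.
50,416,128,000 / 1,048,576 = 48080.57 MiB.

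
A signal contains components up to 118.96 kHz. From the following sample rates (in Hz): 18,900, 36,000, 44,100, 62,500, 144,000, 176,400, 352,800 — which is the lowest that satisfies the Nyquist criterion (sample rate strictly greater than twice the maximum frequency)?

Need sample rate > 2 × 118,960 = 237,920 Hz.
Lowest listed rate above 237,920 Hz is 352,800 Hz.

352,800 Hz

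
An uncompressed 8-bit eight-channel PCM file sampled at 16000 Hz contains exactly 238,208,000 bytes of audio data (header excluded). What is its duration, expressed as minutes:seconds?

31:01

Byte rate = 16,000 × 1 × 8 = 128,000 bytes/s.
Duration = 238,208,000 / 128,000 = 1,861 s.
1,861 s = 31:01.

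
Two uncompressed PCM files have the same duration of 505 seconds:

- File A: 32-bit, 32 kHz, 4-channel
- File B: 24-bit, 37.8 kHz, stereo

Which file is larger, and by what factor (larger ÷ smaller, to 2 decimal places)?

File A, by a factor of 2.26

File A: 32,000 × 4 × 4 = 512,000 bytes/s.
File B: 37,800 × 3 × 2 = 226,800 bytes/s.
File A is larger; ratio = 258,560,000 / 114,534,000 = 2.26.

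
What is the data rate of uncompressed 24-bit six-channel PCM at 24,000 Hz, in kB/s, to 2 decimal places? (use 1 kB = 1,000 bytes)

Bit rate = 24,000 × 24 × 6 = 3,456,000 bits/s.
3,456,000 / 8 = 432,000 B/s = 432.00 kB/s.

432.00 kB/s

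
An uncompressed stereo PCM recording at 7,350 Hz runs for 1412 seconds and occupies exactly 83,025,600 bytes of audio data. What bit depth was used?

Bytes per sample = 83,025,600 / (7,350 × 1,412 × 2) = 83,025,600 / 20,756,400 = 4.
Bit depth = 4 × 8 = 32 bits.

32 bits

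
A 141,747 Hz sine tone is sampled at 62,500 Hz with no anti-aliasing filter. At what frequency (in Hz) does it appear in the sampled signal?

16,747 Hz

Nyquist = 62,500/2 = 31,250 Hz; 141,747 Hz exceeds it.
Alias = |141,747 − 2×62,500| = |141,747 − 125,000| = 16,747 Hz.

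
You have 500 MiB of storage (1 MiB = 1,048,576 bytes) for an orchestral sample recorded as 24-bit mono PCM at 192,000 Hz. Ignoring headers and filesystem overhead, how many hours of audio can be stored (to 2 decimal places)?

Uncompressed byte rate = 192,000 × 3 × 1 = 576,000 bytes/s.
Capacity = 500 × 1,048,576 = 524,288,000 bytes.
524,288,000 / 576,000 ≈ 910.22 s → 0.25 hours.

0.25 hours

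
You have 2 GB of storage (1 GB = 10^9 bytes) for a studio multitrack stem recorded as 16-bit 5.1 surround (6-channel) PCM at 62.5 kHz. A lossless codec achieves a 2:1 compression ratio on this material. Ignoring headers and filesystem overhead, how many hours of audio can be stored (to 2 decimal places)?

Uncompressed byte rate = 62,500 × 2 × 6 = 750,000 bytes/s.
After 2:1 compression, effective rate ≈ 375000 bytes/s.
Capacity = 2 × 1,000,000,000 = 2,000,000,000 bytes.
2,000,000,000 / effective rate ≈ 5333.33 s → 1.48 hours.

1.48 hours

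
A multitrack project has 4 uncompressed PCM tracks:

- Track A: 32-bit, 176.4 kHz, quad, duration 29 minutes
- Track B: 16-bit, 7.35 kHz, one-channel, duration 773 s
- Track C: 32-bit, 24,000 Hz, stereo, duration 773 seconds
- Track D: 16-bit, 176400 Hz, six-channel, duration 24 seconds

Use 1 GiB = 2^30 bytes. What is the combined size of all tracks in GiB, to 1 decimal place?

Track A: 29 minutes = 1,740 s; 176,400 × 1,740 × 4 × 4 = 4,910,976,000 bytes.
Track B: 7,350 × 773 × 2 × 1 = 11,363,100 bytes.
Track C: 24,000 × 773 × 4 × 2 = 148,416,000 bytes.
Track D: 176,400 × 24 × 2 × 6 = 50,803,200 bytes.
Total = 5,121,558,300 bytes = 4.8 GiB.

4.8 GiB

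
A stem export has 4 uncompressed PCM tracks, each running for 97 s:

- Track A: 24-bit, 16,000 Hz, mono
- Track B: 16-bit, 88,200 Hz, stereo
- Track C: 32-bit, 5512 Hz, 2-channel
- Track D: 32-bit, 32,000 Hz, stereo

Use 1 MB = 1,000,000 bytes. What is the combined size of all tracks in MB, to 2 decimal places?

Track A: 16,000 × 97 × 3 × 1 = 4,656,000 bytes.
Track B: 88,200 × 97 × 2 × 2 = 34,221,600 bytes.
Track C: 5,512 × 97 × 4 × 2 = 4,277,312 bytes.
Track D: 32,000 × 97 × 4 × 2 = 24,832,000 bytes.
Total = 67,986,912 bytes = 67.99 MB.

67.99 MB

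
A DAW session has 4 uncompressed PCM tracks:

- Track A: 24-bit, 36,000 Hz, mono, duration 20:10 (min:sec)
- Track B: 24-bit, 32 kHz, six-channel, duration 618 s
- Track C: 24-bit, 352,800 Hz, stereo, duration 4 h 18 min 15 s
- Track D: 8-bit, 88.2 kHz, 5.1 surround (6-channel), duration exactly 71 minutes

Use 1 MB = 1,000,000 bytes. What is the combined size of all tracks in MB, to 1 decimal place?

35540.9 MB

Track A: 20:10 (min:sec) = 1,210 s; 36,000 × 1,210 × 3 × 1 = 130,680,000 bytes.
Track B: 32,000 × 618 × 3 × 6 = 355,968,000 bytes.
Track C: 4 h 18 min 15 s = 15,495 s; 352,800 × 15,495 × 3 × 2 = 32,799,816,000 bytes.
Track D: exactly 71 minutes = 4,260 s; 88,200 × 4,260 × 1 × 6 = 2,254,392,000 bytes.
Total = 35,540,856,000 bytes = 35540.9 MB.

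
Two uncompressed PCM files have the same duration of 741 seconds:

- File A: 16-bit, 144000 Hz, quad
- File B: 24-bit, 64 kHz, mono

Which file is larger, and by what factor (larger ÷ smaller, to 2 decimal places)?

File A, by a factor of 6.00

File A: 144,000 × 2 × 4 = 1,152,000 bytes/s.
File B: 64,000 × 3 × 1 = 192,000 bytes/s.
File A is larger; ratio = 853,632,000 / 142,272,000 = 6.00.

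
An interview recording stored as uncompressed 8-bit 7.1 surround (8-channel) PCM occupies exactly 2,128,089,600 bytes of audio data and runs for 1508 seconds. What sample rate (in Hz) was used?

Bytes = sample_rate × seconds × bytes_per_sample × channels.
sample_rate = 2,128,089,600 / (1,508 × 1 × 8) = 2,128,089,600 / 12,064 = 176,400 Hz.

176,400 Hz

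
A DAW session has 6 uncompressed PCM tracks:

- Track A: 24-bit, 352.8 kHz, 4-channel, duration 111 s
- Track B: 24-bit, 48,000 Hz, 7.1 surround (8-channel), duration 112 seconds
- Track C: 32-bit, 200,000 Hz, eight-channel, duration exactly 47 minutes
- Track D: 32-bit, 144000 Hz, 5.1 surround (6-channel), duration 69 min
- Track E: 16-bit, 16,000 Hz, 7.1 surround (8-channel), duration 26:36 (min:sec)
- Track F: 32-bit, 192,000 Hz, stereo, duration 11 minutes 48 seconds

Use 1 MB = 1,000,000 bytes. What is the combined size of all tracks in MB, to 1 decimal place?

34450.9 MB

Track A: 352,800 × 111 × 3 × 4 = 469,929,600 bytes.
Track B: 48,000 × 112 × 3 × 8 = 129,024,000 bytes.
Track C: exactly 47 minutes = 2,820 s; 200,000 × 2,820 × 4 × 8 = 18,048,000,000 bytes.
Track D: 69 min = 4,140 s; 144,000 × 4,140 × 4 × 6 = 14,307,840,000 bytes.
Track E: 26:36 (min:sec) = 1,596 s; 16,000 × 1,596 × 2 × 8 = 408,576,000 bytes.
Track F: 11 minutes 48 seconds = 708 s; 192,000 × 708 × 4 × 2 = 1,087,488,000 bytes.
Total = 34,450,857,600 bytes = 34450.9 MB.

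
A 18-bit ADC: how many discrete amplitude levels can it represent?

2^18 = 262,144.

262,144 levels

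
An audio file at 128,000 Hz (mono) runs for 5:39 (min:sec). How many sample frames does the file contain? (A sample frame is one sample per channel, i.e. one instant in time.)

5:39 (min:sec) = 339 s.
128,000 samples/s × 339 s = 43,392,000 frames.

43,392,000 sample frames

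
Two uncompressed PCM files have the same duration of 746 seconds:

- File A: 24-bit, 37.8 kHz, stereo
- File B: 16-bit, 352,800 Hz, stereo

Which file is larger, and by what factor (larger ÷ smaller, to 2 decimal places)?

File B, by a factor of 6.22

File A: 37,800 × 3 × 2 = 226,800 bytes/s.
File B: 352,800 × 2 × 2 = 1,411,200 bytes/s.
File B is larger; ratio = 1,052,755,200 / 169,192,800 = 6.22.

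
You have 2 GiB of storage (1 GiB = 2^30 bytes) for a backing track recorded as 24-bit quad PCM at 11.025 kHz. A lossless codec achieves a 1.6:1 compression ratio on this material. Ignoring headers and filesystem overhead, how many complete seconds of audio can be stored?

25,971 seconds

Uncompressed byte rate = 11,025 × 3 × 4 = 132,300 bytes/s.
After 1.6:1 compression, effective rate ≈ 82687.5 bytes/s.
Capacity = 2 × 1,073,741,824 = 2,147,483,648 bytes.
2,147,483,648 / effective rate ≈ 25971.08 s → 25,971 seconds.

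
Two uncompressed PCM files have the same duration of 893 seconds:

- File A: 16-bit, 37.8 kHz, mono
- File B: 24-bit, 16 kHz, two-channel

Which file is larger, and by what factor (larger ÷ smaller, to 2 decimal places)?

File A: 37,800 × 2 × 1 = 75,600 bytes/s.
File B: 16,000 × 3 × 2 = 96,000 bytes/s.
File B is larger; ratio = 85,728,000 / 67,510,800 = 1.27.

File B, by a factor of 1.27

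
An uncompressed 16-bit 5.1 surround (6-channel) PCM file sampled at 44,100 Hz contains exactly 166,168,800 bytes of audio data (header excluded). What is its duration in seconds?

314 seconds

Byte rate = 44,100 × 2 × 6 = 529,200 bytes/s.
Duration = 166,168,800 / 529,200 = 314 s.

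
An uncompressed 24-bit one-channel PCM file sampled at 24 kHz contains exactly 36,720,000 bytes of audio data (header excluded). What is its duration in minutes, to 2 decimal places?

Byte rate = 24,000 × 3 × 1 = 72,000 bytes/s.
Duration = 36,720,000 / 72,000 = 510 s.
510 s / 60 = 8.50 minutes.

8.50 minutes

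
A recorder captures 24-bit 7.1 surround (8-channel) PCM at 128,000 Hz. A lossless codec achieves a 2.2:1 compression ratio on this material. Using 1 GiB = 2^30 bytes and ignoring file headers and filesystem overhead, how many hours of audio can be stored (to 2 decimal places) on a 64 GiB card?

Uncompressed byte rate = 128,000 × 3 × 8 = 3,072,000 bytes/s.
After 2.2:1 compression, effective rate ≈ 1396363.64 bytes/s.
Capacity = 64 × 1,073,741,824 = 68,719,476,736 bytes.
68,719,476,736 / effective rate ≈ 49213.17 s → 13.67 hours.

13.67 hours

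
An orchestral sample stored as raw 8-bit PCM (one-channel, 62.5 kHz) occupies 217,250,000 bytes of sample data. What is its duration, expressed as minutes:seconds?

57:56

Byte rate = 62,500 × 1 × 1 = 62,500 bytes/s.
Duration = 217,250,000 / 62,500 = 3,476 s.
3,476 s = 57:56.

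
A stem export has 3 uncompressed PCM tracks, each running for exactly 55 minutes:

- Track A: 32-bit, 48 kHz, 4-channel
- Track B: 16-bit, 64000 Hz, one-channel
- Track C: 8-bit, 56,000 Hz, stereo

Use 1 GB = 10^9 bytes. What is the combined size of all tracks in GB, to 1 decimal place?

exactly 55 minutes = 3,300 s.
Track A: 48,000 × 3,300 × 4 × 4 = 2,534,400,000 bytes.
Track B: 64,000 × 3,300 × 2 × 1 = 422,400,000 bytes.
Track C: 56,000 × 3,300 × 1 × 2 = 369,600,000 bytes.
Total = 3,326,400,000 bytes = 3.3 GB.

3.3 GB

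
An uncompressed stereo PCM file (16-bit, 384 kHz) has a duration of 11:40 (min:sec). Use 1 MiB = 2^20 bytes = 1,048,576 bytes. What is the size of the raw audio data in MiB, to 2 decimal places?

1025.39 MiB

Duration = 11:40 (min:sec) = 700 s.
Bytes = 384,000 samples/s × 700 s × 2 bytes/sample × 2 ch = 1,075,200,000 bytes.
1,075,200,000 / 1,048,576 = 1025.39 MiB.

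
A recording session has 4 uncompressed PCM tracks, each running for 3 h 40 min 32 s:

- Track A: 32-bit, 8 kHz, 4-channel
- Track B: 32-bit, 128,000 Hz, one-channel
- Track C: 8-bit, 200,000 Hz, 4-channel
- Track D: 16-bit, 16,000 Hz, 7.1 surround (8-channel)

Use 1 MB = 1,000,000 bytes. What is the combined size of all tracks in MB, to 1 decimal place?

22441.5 MB

3 h 40 min 32 s = 13,232 s.
Track A: 8,000 × 13,232 × 4 × 4 = 1,693,696,000 bytes.
Track B: 128,000 × 13,232 × 4 × 1 = 6,774,784,000 bytes.
Track C: 200,000 × 13,232 × 1 × 4 = 10,585,600,000 bytes.
Track D: 16,000 × 13,232 × 2 × 8 = 3,387,392,000 bytes.
Total = 22,441,472,000 bytes = 22441.5 MB.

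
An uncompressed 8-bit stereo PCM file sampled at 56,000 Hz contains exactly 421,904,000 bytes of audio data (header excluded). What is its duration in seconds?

Byte rate = 56,000 × 1 × 2 = 112,000 bytes/s.
Duration = 421,904,000 / 112,000 = 3,767 s.

3,767 seconds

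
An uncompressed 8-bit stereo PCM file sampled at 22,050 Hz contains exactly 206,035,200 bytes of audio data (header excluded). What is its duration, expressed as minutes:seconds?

Byte rate = 22,050 × 1 × 2 = 44,100 bytes/s.
Duration = 206,035,200 / 44,100 = 4,672 s.
4,672 s = 77:52.

77:52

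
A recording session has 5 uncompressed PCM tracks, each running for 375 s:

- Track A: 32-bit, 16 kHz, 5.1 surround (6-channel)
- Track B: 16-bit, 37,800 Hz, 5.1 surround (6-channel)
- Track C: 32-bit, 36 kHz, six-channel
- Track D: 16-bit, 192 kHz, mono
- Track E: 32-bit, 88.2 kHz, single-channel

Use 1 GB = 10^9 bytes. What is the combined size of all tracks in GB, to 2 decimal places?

0.91 GB

Track A: 16,000 × 375 × 4 × 6 = 144,000,000 bytes.
Track B: 37,800 × 375 × 2 × 6 = 170,100,000 bytes.
Track C: 36,000 × 375 × 4 × 6 = 324,000,000 bytes.
Track D: 192,000 × 375 × 2 × 1 = 144,000,000 bytes.
Track E: 88,200 × 375 × 4 × 1 = 132,300,000 bytes.
Total = 914,400,000 bytes = 0.91 GB.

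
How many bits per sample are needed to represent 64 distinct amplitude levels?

6 bits

log2(64) = 6.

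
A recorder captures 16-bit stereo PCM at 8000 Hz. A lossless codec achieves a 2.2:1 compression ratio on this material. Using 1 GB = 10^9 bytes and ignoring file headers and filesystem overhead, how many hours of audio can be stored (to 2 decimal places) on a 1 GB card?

Uncompressed byte rate = 8,000 × 2 × 2 = 32,000 bytes/s.
After 2.2:1 compression, effective rate ≈ 14545.45 bytes/s.
Capacity = 1 × 1,000,000,000 = 1,000,000,000 bytes.
1,000,000,000 / effective rate ≈ 68750 s → 19.10 hours.

19.10 hours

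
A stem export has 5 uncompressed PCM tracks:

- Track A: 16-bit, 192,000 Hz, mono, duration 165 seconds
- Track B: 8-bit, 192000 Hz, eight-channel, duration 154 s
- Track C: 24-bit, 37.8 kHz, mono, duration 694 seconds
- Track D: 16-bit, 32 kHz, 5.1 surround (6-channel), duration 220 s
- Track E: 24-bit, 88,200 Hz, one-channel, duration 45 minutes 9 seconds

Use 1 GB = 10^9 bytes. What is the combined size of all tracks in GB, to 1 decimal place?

1.2 GB

Track A: 192,000 × 165 × 2 × 1 = 63,360,000 bytes.
Track B: 192,000 × 154 × 1 × 8 = 236,544,000 bytes.
Track C: 37,800 × 694 × 3 × 1 = 78,699,600 bytes.
Track D: 32,000 × 220 × 2 × 6 = 84,480,000 bytes.
Track E: 45 minutes 9 seconds = 2,709 s; 88,200 × 2,709 × 3 × 1 = 716,801,400 bytes.
Total = 1,179,885,000 bytes = 1.2 GB.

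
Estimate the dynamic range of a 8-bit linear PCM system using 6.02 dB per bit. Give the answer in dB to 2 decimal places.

48.16 dB

8 × 6.02 = 48.16 dB.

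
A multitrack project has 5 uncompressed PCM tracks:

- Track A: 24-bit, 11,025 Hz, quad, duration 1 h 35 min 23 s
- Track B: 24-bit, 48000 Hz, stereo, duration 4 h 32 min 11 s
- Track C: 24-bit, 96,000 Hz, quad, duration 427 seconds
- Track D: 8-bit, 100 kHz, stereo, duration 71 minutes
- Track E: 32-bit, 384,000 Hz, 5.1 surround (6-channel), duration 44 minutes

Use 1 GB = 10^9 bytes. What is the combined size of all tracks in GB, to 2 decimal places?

Track A: 1 h 35 min 23 s = 5,723 s; 11,025 × 5,723 × 3 × 4 = 757,152,900 bytes.
Track B: 4 h 32 min 11 s = 16,331 s; 48,000 × 16,331 × 3 × 2 = 4,703,328,000 bytes.
Track C: 96,000 × 427 × 3 × 4 = 491,904,000 bytes.
Track D: 71 minutes = 4,260 s; 100,000 × 4,260 × 1 × 2 = 852,000,000 bytes.
Track E: 44 minutes = 2,640 s; 384,000 × 2,640 × 4 × 6 = 24,330,240,000 bytes.
Total = 31,134,624,900 bytes = 31.13 GB.

31.13 GB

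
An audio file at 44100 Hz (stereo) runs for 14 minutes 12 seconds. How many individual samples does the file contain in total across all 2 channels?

75,146,400 samples

14 minutes 12 seconds = 852 s.
44,100 × 852 s × 2 ch = 75,146,400 samples.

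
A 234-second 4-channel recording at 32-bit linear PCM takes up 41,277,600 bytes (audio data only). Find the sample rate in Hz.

11,025 Hz

Bytes = sample_rate × seconds × bytes_per_sample × channels.
sample_rate = 41,277,600 / (234 × 4 × 4) = 41,277,600 / 3,744 = 11,025 Hz.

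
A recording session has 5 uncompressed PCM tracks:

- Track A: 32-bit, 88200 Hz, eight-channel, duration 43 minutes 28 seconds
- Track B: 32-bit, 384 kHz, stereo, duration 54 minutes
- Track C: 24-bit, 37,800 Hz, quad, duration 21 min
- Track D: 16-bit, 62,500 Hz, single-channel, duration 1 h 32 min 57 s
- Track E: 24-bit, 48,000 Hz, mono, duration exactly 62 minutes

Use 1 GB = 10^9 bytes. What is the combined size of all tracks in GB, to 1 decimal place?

Track A: 43 minutes 28 seconds = 2,608 s; 88,200 × 2,608 × 4 × 8 = 7,360,819,200 bytes.
Track B: 54 minutes = 3,240 s; 384,000 × 3,240 × 4 × 2 = 9,953,280,000 bytes.
Track C: 21 min = 1,260 s; 37,800 × 1,260 × 3 × 4 = 571,536,000 bytes.
Track D: 1 h 32 min 57 s = 5,577 s; 62,500 × 5,577 × 2 × 1 = 697,125,000 bytes.
Track E: exactly 62 minutes = 3,720 s; 48,000 × 3,720 × 3 × 1 = 535,680,000 bytes.
Total = 19,118,440,200 bytes = 19.1 GB.

19.1 GB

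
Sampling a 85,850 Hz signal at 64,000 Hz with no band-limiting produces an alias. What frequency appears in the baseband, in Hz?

Nyquist = 64,000/2 = 32,000 Hz; 85,850 Hz exceeds it.
Alias = |85,850 − 1×64,000| = |85,850 − 64,000| = 21,850 Hz.

21,850 Hz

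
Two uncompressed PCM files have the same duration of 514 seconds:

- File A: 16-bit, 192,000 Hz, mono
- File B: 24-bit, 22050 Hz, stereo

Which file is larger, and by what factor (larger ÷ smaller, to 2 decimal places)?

File A, by a factor of 2.90

File A: 192,000 × 2 × 1 = 384,000 bytes/s.
File B: 22,050 × 3 × 2 = 132,300 bytes/s.
File A is larger; ratio = 197,376,000 / 68,002,200 = 2.90.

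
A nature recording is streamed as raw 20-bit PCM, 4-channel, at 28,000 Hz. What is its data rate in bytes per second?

Bit rate = 28,000 × 20 × 4 = 2,240,000 bits/s.
2,240,000 / 8 = 280,000 bytes/s.

280,000 bytes/s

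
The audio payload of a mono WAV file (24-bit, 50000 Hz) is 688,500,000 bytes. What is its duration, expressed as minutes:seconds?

76:30

Byte rate = 50,000 × 3 × 1 = 150,000 bytes/s.
Duration = 688,500,000 / 150,000 = 4,590 s.
4,590 s = 76:30.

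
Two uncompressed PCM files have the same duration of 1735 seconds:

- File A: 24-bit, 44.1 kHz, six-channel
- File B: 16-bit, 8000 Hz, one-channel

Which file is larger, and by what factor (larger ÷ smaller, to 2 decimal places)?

File A: 44,100 × 3 × 6 = 793,800 bytes/s.
File B: 8,000 × 2 × 1 = 16,000 bytes/s.
File A is larger; ratio = 1,377,243,000 / 27,760,000 = 49.61.

File A, by a factor of 49.61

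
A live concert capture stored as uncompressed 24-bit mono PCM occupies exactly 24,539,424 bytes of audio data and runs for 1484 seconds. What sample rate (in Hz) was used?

Bytes = sample_rate × seconds × bytes_per_sample × channels.
sample_rate = 24,539,424 / (1,484 × 3 × 1) = 24,539,424 / 4,452 = 5,512 Hz.

5,512 Hz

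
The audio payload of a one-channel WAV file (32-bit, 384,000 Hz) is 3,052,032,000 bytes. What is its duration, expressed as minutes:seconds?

Byte rate = 384,000 × 4 × 1 = 1,536,000 bytes/s.
Duration = 3,052,032,000 / 1,536,000 = 1,987 s.
1,987 s = 33:07.

33:07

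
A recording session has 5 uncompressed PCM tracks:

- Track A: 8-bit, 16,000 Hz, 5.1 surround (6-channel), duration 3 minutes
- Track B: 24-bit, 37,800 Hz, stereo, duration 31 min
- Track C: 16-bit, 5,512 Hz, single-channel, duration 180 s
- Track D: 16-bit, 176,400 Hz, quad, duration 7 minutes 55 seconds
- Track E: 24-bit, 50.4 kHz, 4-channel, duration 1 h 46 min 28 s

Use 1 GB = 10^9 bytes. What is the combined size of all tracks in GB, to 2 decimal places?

4.97 GB

Track A: 3 minutes = 180 s; 16,000 × 180 × 1 × 6 = 17,280,000 bytes.
Track B: 31 min = 1,860 s; 37,800 × 1,860 × 3 × 2 = 421,848,000 bytes.
Track C: 5,512 × 180 × 2 × 1 = 1,984,320 bytes.
Track D: 7 minutes 55 seconds = 475 s; 176,400 × 475 × 2 × 4 = 670,320,000 bytes.
Track E: 1 h 46 min 28 s = 6,388 s; 50,400 × 6,388 × 3 × 4 = 3,863,462,400 bytes.
Total = 4,974,894,720 bytes = 4.97 GB.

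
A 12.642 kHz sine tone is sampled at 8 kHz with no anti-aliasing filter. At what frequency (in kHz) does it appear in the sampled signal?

Nyquist = 8,000/2 = 4,000 Hz; 12,642 Hz exceeds it.
Alias = |12,642 − 2×8,000| = |12,642 − 16,000| = 3,358 Hz = 3.358 kHz.

3.358 kHz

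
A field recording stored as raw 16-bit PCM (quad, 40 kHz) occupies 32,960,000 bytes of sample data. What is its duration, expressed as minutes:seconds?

Byte rate = 40,000 × 2 × 4 = 320,000 bytes/s.
Duration = 32,960,000 / 320,000 = 103 s.
103 s = 1:43.

1:43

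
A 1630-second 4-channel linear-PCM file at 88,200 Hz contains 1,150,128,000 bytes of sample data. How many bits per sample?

Bytes per sample = 1,150,128,000 / (88,200 × 1,630 × 4) = 1,150,128,000 / 575,064,000 = 2.
Bit depth = 2 × 8 = 16 bits.

16 bits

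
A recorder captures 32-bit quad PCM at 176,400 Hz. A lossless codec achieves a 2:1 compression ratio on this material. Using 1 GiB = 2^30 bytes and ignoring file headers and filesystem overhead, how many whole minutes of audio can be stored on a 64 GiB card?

811 minutes

Uncompressed byte rate = 176,400 × 4 × 4 = 2,822,400 bytes/s.
After 2:1 compression, effective rate ≈ 1411200 bytes/s.
Capacity = 64 × 1,073,741,824 = 68,719,476,736 bytes.
68,719,476,736 / effective rate ≈ 48695.77 s → 811 minutes.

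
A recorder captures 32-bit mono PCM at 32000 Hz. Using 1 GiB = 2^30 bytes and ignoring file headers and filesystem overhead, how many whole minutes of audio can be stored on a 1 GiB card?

Uncompressed byte rate = 32,000 × 4 × 1 = 128,000 bytes/s.
Capacity = 1 × 1,073,741,824 = 1,073,741,824 bytes.
1,073,741,824 / 128,000 ≈ 8388.61 s → 139 minutes.

139 minutes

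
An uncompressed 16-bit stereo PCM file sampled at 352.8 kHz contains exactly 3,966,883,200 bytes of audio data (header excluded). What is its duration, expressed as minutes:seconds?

Byte rate = 352,800 × 2 × 2 = 1,411,200 bytes/s.
Duration = 3,966,883,200 / 1,411,200 = 2,811 s.
2,811 s = 46:51.

46:51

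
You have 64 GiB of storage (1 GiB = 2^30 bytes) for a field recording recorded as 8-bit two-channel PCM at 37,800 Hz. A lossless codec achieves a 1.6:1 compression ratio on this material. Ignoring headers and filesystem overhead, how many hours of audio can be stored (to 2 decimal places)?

Uncompressed byte rate = 37,800 × 1 × 2 = 75,600 bytes/s.
After 1.6:1 compression, effective rate ≈ 47250 bytes/s.
Capacity = 64 × 1,073,741,824 = 68,719,476,736 bytes.
68,719,476,736 / effective rate ≈ 1454380.46 s → 403.99 hours.

403.99 hours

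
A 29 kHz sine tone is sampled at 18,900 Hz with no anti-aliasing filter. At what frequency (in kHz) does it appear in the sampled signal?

8.8 kHz

Nyquist = 18,900/2 = 9,450 Hz; 29,000 Hz exceeds it.
Alias = |29,000 − 2×18,900| = |29,000 − 37,800| = 8,800 Hz = 8.8 kHz.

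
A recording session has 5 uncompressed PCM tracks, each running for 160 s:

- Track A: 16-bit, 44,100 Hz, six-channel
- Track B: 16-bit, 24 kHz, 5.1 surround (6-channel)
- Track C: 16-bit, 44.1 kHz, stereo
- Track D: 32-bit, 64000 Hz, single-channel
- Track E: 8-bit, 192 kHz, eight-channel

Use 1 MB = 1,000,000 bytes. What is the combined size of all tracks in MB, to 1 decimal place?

Track A: 44,100 × 160 × 2 × 6 = 84,672,000 bytes.
Track B: 24,000 × 160 × 2 × 6 = 46,080,000 bytes.
Track C: 44,100 × 160 × 2 × 2 = 28,224,000 bytes.
Track D: 64,000 × 160 × 4 × 1 = 40,960,000 bytes.
Track E: 192,000 × 160 × 1 × 8 = 245,760,000 bytes.
Total = 445,696,000 bytes = 445.7 MB.

445.7 MB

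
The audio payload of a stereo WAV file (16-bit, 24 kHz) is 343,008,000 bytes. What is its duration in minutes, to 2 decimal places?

59.55 minutes

Byte rate = 24,000 × 2 × 2 = 96,000 bytes/s.
Duration = 343,008,000 / 96,000 = 3,573 s.
3,573 s / 60 = 59.55 minutes.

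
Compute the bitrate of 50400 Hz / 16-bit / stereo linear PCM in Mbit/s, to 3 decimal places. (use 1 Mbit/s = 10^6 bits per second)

1.613 Mbit/s

Bit rate = 50,400 × 16 × 2 = 1,612,800 bits/s.
= 1.613 Mbit/s.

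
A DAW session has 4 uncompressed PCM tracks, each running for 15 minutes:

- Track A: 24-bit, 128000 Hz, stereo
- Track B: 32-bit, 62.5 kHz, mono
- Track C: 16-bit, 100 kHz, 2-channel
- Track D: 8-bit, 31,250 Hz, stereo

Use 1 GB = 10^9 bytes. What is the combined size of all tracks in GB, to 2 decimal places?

15 minutes = 900 s.
Track A: 128,000 × 900 × 3 × 2 = 691,200,000 bytes.
Track B: 62,500 × 900 × 4 × 1 = 225,000,000 bytes.
Track C: 100,000 × 900 × 2 × 2 = 360,000,000 bytes.
Track D: 31,250 × 900 × 1 × 2 = 56,250,000 bytes.
Total = 1,332,450,000 bytes = 1.33 GB.

1.33 GB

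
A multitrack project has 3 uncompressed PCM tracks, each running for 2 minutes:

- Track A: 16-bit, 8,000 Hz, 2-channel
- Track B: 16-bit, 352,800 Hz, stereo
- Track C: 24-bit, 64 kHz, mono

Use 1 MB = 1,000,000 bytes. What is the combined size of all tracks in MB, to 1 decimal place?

196.2 MB

2 minutes = 120 s.
Track A: 8,000 × 120 × 2 × 2 = 3,840,000 bytes.
Track B: 352,800 × 120 × 2 × 2 = 169,344,000 bytes.
Track C: 64,000 × 120 × 3 × 1 = 23,040,000 bytes.
Total = 196,224,000 bytes = 196.2 MB.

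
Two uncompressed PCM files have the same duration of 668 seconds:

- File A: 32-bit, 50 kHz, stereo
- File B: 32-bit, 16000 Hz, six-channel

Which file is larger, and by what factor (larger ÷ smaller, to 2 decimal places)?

File A: 50,000 × 4 × 2 = 400,000 bytes/s.
File B: 16,000 × 4 × 6 = 384,000 bytes/s.
File A is larger; ratio = 267,200,000 / 256,512,000 = 1.04.

File A, by a factor of 1.04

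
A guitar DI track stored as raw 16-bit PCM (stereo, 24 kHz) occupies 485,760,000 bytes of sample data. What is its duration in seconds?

Byte rate = 24,000 × 2 × 2 = 96,000 bytes/s.
Duration = 485,760,000 / 96,000 = 5,060 s.

5,060 seconds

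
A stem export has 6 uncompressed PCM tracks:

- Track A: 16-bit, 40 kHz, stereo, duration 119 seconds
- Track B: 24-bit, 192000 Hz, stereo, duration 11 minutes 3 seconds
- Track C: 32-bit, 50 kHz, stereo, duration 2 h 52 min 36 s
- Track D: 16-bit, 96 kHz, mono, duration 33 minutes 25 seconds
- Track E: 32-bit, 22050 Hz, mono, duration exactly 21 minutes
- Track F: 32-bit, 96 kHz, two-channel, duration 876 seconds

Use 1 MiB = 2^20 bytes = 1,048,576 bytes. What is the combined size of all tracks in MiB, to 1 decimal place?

5811.8 MiB

Track A: 40,000 × 119 × 2 × 2 = 19,040,000 bytes.
Track B: 11 minutes 3 seconds = 663 s; 192,000 × 663 × 3 × 2 = 763,776,000 bytes.
Track C: 2 h 52 min 36 s = 10,356 s; 50,000 × 10,356 × 4 × 2 = 4,142,400,000 bytes.
Track D: 33 minutes 25 seconds = 2,005 s; 96,000 × 2,005 × 2 × 1 = 384,960,000 bytes.
Track E: exactly 21 minutes = 1,260 s; 22,050 × 1,260 × 4 × 1 = 111,132,000 bytes.
Track F: 96,000 × 876 × 4 × 2 = 672,768,000 bytes.
Total = 6,094,076,000 bytes = 5811.8 MiB.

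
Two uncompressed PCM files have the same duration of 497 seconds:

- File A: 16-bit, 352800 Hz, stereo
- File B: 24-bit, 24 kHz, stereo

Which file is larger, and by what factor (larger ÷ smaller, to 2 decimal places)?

File A: 352,800 × 2 × 2 = 1,411,200 bytes/s.
File B: 24,000 × 3 × 2 = 144,000 bytes/s.
File A is larger; ratio = 701,366,400 / 71,568,000 = 9.80.

File A, by a factor of 9.80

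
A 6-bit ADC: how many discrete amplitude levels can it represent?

2^6 = 64.

64 levels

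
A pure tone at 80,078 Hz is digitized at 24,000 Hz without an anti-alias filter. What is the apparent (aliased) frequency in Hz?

8,078 Hz

Nyquist = 24,000/2 = 12,000 Hz; 80,078 Hz exceeds it.
Alias = |80,078 − 3×24,000| = |80,078 − 72,000| = 8,078 Hz.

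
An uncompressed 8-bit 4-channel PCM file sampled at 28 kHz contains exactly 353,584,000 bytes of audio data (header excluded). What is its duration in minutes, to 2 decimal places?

52.62 minutes

Byte rate = 28,000 × 1 × 4 = 112,000 bytes/s.
Duration = 353,584,000 / 112,000 = 3,157 s.
3,157 s / 60 = 52.62 minutes.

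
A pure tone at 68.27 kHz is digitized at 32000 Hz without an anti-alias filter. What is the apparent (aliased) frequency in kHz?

Nyquist = 32,000/2 = 16,000 Hz; 68,270 Hz exceeds it.
Alias = |68,270 − 2×32,000| = |68,270 − 64,000| = 4,270 Hz = 4.27 kHz.

4.27 kHz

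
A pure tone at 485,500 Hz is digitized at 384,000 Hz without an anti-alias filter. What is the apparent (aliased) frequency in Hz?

101,500 Hz

Nyquist = 384,000/2 = 192,000 Hz; 485,500 Hz exceeds it.
Alias = |485,500 − 1×384,000| = |485,500 − 384,000| = 101,500 Hz.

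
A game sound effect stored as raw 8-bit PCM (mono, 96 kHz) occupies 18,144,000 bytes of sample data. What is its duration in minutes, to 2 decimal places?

Byte rate = 96,000 × 1 × 1 = 96,000 bytes/s.
Duration = 18,144,000 / 96,000 = 189 s.
189 s / 60 = 3.15 minutes.

3.15 minutes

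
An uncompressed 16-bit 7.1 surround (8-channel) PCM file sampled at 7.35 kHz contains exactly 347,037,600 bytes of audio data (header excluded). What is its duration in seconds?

Byte rate = 7,350 × 2 × 8 = 117,600 bytes/s.
Duration = 347,037,600 / 117,600 = 2,951 s.

2,951 seconds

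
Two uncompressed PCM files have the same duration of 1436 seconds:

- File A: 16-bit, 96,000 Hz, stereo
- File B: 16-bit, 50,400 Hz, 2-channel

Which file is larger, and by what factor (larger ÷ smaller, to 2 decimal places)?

File A: 96,000 × 2 × 2 = 384,000 bytes/s.
File B: 50,400 × 2 × 2 = 201,600 bytes/s.
File A is larger; ratio = 551,424,000 / 289,497,600 = 1.90.

File A, by a factor of 1.90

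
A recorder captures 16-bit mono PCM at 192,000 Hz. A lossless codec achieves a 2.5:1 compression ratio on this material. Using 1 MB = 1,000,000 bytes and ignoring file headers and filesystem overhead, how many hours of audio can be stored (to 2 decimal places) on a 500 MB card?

0.90 hours

Uncompressed byte rate = 192,000 × 2 × 1 = 384,000 bytes/s.
After 2.5:1 compression, effective rate ≈ 153600 bytes/s.
Capacity = 500 × 1,000,000 = 500,000,000 bytes.
500,000,000 / effective rate ≈ 3255.21 s → 0.90 hours.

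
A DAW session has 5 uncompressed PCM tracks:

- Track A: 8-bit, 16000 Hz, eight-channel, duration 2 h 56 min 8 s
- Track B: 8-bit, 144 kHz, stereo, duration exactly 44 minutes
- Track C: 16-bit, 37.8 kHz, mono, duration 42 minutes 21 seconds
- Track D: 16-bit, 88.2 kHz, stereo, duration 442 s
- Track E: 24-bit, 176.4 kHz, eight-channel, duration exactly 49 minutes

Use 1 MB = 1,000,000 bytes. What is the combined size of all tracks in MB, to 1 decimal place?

Track A: 2 h 56 min 8 s = 10,568 s; 16,000 × 10,568 × 1 × 8 = 1,352,704,000 bytes.
Track B: exactly 44 minutes = 2,640 s; 144,000 × 2,640 × 1 × 2 = 760,320,000 bytes.
Track C: 42 minutes 21 seconds = 2,541 s; 37,800 × 2,541 × 2 × 1 = 192,099,600 bytes.
Track D: 88,200 × 442 × 2 × 2 = 155,937,600 bytes.
Track E: exactly 49 minutes = 2,940 s; 176,400 × 2,940 × 3 × 8 = 12,446,784,000 bytes.
Total = 14,907,845,200 bytes = 14907.8 MB.

14907.8 MB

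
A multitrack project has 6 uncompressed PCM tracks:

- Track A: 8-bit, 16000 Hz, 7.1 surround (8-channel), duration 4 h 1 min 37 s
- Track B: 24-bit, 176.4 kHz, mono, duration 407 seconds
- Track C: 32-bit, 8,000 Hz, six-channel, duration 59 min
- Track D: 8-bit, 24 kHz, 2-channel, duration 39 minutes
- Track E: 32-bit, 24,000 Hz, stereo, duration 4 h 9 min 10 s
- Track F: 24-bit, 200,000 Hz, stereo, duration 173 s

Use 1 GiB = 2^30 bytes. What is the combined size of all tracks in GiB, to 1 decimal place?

5.5 GiB

Track A: 4 h 1 min 37 s = 14,497 s; 16,000 × 14,497 × 1 × 8 = 1,855,616,000 bytes.
Track B: 176,400 × 407 × 3 × 1 = 215,384,400 bytes.
Track C: 59 min = 3,540 s; 8,000 × 3,540 × 4 × 6 = 679,680,000 bytes.
Track D: 39 minutes = 2,340 s; 24,000 × 2,340 × 1 × 2 = 112,320,000 bytes.
Track E: 4 h 9 min 10 s = 14,950 s; 24,000 × 14,950 × 4 × 2 = 2,870,400,000 bytes.
Track F: 200,000 × 173 × 3 × 2 = 207,600,000 bytes.
Total = 5,941,000,400 bytes = 5.5 GiB.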